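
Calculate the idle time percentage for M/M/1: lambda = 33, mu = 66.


Idle fraction = (1 - rho) * 100 = (1 - 33/66) * 100 = 50.0%

50.0%


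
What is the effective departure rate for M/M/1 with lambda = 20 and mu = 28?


For a stable queue (lambda < mu), throughput = lambda = 20 per hour

20 per hour


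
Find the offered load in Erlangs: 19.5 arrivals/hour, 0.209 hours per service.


Offered load a = lambda * E[S] = 19.5 * 0.209 = 4.08 Erlangs

4.08 Erlangs


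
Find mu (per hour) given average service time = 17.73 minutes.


mu = 60 / avg_service_time = 60 / 17.73 = 3.38 per hour

3.38 per hour


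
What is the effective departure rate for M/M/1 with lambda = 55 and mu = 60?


For a stable queue (lambda < mu), throughput = lambda = 55 per hour

55 per hour


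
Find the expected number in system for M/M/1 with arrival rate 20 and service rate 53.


rho = 20/53; L = rho/(1-rho) = 0.61

0.61


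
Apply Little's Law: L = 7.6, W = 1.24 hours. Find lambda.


lambda = L / W = 7.6 / 1.24 = 6.13 per hour

6.13 per hour


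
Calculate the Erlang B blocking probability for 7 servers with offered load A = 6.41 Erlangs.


B(N,A) = (A^N/N!) / sum(A^k/k!, k=0..N) with N=7, A=6.41 = 0.2116

0.2116


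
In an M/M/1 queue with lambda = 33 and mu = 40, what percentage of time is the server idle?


Idle fraction = (1 - rho) * 100 = (1 - 33/40) * 100 = 17.5%

17.5%


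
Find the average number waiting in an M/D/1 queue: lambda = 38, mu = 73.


M/D/1: Lq = rho^2 / (2*(1-rho)) where rho = 38/73; Lq = 0.28

0.28


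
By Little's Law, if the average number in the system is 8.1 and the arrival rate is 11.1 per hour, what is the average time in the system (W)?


W = L / lambda = 8.1 / 11.1 = 0.7297 hours

0.7297 hours


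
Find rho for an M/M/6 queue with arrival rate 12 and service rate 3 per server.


rho = lambda/(c*mu) = 12/(6*3) = 0.6667

0.6667


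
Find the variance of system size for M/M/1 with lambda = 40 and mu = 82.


rho = 40/82; Var(N) = rho/(1-rho)^2 = 1.86

1.86


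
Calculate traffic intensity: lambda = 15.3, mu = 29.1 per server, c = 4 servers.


rho = lambda / (c * mu) = 15.3 / (4 * 29.1) = 0.1314

0.1314


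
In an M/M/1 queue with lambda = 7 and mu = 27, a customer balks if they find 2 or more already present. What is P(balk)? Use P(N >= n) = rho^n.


P(N >= 2) = rho^2 = (7/27)^2 = 0.0672

0.0672


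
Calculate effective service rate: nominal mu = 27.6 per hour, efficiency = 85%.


Effective rate = mu * efficiency = 27.6 * 0.85 = 23.46 per hour

23.46 per hour


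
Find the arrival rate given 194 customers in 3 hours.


lambda = total arrivals / time = 194 / 3 = 64.67 per hour

64.67 per hour


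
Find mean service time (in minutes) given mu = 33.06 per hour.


Mean service time = 60/mu = 60/33.06 = 1.81 minutes

1.81 minutes


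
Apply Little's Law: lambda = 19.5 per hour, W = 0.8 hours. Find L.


L = lambda * W = 19.5 * 0.8 = 15.6

15.6


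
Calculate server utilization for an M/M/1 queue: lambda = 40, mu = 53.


rho = lambda/mu = 40/53 = 0.7547

0.7547


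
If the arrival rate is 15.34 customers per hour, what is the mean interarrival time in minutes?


Mean interarrival time = 60/lambda = 60/15.34 = 3.91 minutes

3.91 minutes


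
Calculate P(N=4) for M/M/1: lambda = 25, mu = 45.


rho = 25/45; P(n) = (1-rho)*rho^n = (1-25/45)*(25/45)^4 = 0.0423

0.0423


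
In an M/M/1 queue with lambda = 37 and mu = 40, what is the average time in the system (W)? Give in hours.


W = 1/(mu - lambda) = 1/(40 - 37) = 0.3333 hours

0.3333 hours


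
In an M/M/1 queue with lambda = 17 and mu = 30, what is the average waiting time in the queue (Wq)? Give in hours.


rho = 17/30; Wq = rho/(mu - lambda) = 0.0436 hours

0.0436 hours


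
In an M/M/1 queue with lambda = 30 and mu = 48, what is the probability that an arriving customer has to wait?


P(wait) = rho = lambda/mu = 30/48 = 0.625

0.625


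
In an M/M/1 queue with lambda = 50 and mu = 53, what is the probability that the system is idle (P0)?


P0 = 1 - rho = 1 - 50/53 = 0.0566

0.0566


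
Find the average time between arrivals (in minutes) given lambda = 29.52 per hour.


Mean interarrival time = 60/lambda = 60/29.52 = 2.03 minutes

2.03 minutes


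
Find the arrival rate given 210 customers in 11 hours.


lambda = total arrivals / time = 210 / 11 = 19.09 per hour

19.09 per hour


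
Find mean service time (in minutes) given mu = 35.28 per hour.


Mean service time = 60/mu = 60/35.28 = 1.7 minutes

1.7 minutes


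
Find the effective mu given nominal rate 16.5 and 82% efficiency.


Effective rate = mu * efficiency = 16.5 * 0.82 = 13.53 per hour

13.53 per hour


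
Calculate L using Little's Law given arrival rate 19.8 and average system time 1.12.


L = lambda * W = 19.8 * 1.12 = 22.18

22.18


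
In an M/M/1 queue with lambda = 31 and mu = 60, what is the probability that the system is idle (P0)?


P0 = 1 - rho = 1 - 31/60 = 0.4833

0.4833


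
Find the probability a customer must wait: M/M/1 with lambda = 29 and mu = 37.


P(wait) = rho = lambda/mu = 29/37 = 0.7838

0.7838


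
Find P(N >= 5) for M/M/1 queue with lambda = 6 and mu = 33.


P(N >= 5) = rho^5 = (6/33)^5 = 0.0002

0.0002


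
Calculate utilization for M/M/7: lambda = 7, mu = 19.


rho = lambda/(c*mu) = 7/(7*19) = 0.0526

0.0526


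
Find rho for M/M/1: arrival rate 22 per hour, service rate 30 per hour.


rho = lambda/mu = 22/30 = 0.7333

0.7333


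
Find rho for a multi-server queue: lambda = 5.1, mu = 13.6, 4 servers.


rho = lambda / (c * mu) = 5.1 / (4 * 13.6) = 0.0938

0.0938


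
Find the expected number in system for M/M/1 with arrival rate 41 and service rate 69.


rho = 41/69; L = rho/(1-rho) = 1.46

1.46


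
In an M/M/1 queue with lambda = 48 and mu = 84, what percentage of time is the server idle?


Idle fraction = (1 - rho) * 100 = (1 - 48/84) * 100 = 42.9%

42.9%


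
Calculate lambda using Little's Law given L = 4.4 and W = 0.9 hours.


lambda = L / W = 4.4 / 0.9 = 4.89 per hour

4.89 per hour


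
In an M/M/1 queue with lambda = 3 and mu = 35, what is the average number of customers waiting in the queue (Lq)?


rho = 3/35; Lq = rho^2/(1-rho) = 0.01

0.01


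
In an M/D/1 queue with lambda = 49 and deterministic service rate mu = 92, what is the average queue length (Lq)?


M/D/1: Lq = rho^2 / (2*(1-rho)) where rho = 49/92; Lq = 0.3

0.3


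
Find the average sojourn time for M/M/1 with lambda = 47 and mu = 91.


W = 1/(mu - lambda) = 1/(91 - 47) = 0.0227 hours

0.0227 hours


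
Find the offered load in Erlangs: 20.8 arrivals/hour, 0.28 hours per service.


Offered load a = lambda * E[S] = 20.8 * 0.28 = 5.82 Erlangs

5.82 Erlangs


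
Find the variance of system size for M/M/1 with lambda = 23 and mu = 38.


rho = 23/38; Var(N) = rho/(1-rho)^2 = 3.88

3.88


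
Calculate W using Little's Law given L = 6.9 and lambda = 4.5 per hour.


W = L / lambda = 6.9 / 4.5 = 1.5333 hours

1.5333 hours


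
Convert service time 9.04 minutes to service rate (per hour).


mu = 60 / avg_service_time = 60 / 9.04 = 6.64 per hour

6.64 per hour


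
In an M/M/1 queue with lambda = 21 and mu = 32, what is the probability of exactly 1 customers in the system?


rho = 21/32; P(n) = (1-rho)*rho^n = (1-21/32)*(21/32)^1 = 0.2256

0.2256


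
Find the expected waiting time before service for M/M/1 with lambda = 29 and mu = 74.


rho = 29/74; Wq = rho/(mu - lambda) = 0.0087 hours

0.0087 hours


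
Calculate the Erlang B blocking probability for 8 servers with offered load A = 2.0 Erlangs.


B(N,A) = (A^N/N!) / sum(A^k/k!, k=0..N) with N=8, A=2.0 = 0.0009

0.0009


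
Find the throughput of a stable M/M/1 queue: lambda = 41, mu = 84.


For a stable queue (lambda < mu), throughput = lambda = 41 per hour

41 per hour


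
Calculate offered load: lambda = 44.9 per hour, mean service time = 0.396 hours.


Offered load a = lambda * E[S] = 44.9 * 0.396 = 17.78 Erlangs

17.78 Erlangs


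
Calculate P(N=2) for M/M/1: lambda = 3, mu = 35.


rho = 3/35; P(n) = (1-rho)*rho^n = (1-3/35)*(3/35)^2 = 0.0067

0.0067


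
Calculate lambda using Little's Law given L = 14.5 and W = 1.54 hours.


lambda = L / W = 14.5 / 1.54 = 9.42 per hour

9.42 per hour


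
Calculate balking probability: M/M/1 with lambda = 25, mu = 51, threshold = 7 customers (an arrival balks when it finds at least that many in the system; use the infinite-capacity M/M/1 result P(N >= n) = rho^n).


P(N >= 7) = rho^7 = (25/51)^7 = 0.0068

0.0068


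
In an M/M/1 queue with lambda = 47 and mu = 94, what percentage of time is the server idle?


Idle fraction = (1 - rho) * 100 = (1 - 47/94) * 100 = 50.0%

50.0%


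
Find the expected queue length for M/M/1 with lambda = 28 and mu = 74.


rho = 28/74; Lq = rho^2/(1-rho) = 0.23

0.23


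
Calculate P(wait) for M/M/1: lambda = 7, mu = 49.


P(wait) = rho = lambda/mu = 7/49 = 0.1429

0.1429


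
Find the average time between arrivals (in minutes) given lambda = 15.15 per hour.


Mean interarrival time = 60/lambda = 60/15.15 = 3.96 minutes

3.96 minutes


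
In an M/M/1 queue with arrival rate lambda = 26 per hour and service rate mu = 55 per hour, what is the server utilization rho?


rho = lambda/mu = 26/55 = 0.4727

0.4727


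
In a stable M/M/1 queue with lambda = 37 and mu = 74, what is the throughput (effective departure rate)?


For a stable queue (lambda < mu), throughput = lambda = 37 per hour

37 per hour


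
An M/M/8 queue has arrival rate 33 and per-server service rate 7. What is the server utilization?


rho = lambda/(c*mu) = 33/(8*7) = 0.5893

0.5893


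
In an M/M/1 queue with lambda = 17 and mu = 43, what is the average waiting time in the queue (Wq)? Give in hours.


rho = 17/43; Wq = rho/(mu - lambda) = 0.0152 hours

0.0152 hours


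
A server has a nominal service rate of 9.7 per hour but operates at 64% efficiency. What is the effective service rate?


Effective rate = mu * efficiency = 9.7 * 0.64 = 6.21 per hour

6.21 per hour


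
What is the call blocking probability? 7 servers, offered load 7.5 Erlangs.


B(N,A) = (A^N/N!) / sum(A^k/k!, k=0..N) with N=7, A=7.5 = 0.2792

0.2792


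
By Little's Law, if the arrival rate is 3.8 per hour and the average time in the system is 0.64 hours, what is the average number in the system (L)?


L = lambda * W = 3.8 * 0.64 = 2.43

2.43


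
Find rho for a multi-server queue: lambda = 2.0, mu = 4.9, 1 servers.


rho = lambda / (c * mu) = 2.0 / (1 * 4.9) = 0.4082

0.4082


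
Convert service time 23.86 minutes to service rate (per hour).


mu = 60 / avg_service_time = 60 / 23.86 = 2.51 per hour

2.51 per hour


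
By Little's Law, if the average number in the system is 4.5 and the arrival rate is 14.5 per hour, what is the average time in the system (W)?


W = L / lambda = 4.5 / 14.5 = 0.3103 hours

0.3103 hours


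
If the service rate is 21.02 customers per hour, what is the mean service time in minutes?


Mean service time = 60/mu = 60/21.02 = 2.85 minutes

2.85 minutes


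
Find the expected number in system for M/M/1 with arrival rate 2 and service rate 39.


rho = 2/39; L = rho/(1-rho) = 0.05

0.05


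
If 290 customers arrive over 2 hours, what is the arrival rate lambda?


lambda = total arrivals / time = 290 / 2 = 145.0 per hour

145.0 per hour


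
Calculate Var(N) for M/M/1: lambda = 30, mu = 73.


rho = 30/73; Var(N) = rho/(1-rho)^2 = 1.18

1.18


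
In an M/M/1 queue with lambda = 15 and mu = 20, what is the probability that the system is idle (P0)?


P0 = 1 - rho = 1 - 15/20 = 0.25

0.25


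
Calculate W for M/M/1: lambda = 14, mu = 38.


W = 1/(mu - lambda) = 1/(38 - 14) = 0.0417 hours

0.0417 hours


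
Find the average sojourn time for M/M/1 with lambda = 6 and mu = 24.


W = 1/(mu - lambda) = 1/(24 - 6) = 0.0556 hours

0.0556 hours


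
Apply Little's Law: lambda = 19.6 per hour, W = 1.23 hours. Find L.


L = lambda * W = 19.6 * 1.23 = 24.11

24.11


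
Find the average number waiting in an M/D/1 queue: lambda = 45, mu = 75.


M/D/1: Lq = rho^2 / (2*(1-rho)) where rho = 45/75; Lq = 0.45

0.45


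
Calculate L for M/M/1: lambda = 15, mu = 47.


rho = 15/47; L = rho/(1-rho) = 0.47

0.47


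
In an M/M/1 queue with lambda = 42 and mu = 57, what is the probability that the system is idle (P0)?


P0 = 1 - rho = 1 - 42/57 = 0.2632

0.2632


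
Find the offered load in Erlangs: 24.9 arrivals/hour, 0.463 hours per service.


Offered load a = lambda * E[S] = 24.9 * 0.463 = 11.53 Erlangs

11.53 Erlangs


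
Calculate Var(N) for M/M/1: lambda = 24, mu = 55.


rho = 24/55; Var(N) = rho/(1-rho)^2 = 1.37

1.37


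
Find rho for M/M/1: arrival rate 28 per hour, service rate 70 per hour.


rho = lambda/mu = 28/70 = 0.4

0.4


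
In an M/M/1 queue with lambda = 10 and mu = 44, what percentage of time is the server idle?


Idle fraction = (1 - rho) * 100 = (1 - 10/44) * 100 = 77.3%

77.3%


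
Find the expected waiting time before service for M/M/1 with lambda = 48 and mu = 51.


rho = 48/51; Wq = rho/(mu - lambda) = 0.3137 hours

0.3137 hours


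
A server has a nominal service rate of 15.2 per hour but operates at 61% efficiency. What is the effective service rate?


Effective rate = mu * efficiency = 15.2 * 0.61 = 9.27 per hour

9.27 per hour


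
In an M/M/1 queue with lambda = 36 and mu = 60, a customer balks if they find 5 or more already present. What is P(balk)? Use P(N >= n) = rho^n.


P(N >= 5) = rho^5 = (36/60)^5 = 0.0778

0.0778


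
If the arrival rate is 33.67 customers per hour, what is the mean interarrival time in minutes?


Mean interarrival time = 60/lambda = 60/33.67 = 1.78 minutes

1.78 minutes


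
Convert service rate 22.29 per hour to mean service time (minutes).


Mean service time = 60/mu = 60/22.29 = 2.69 minutes

2.69 minutes


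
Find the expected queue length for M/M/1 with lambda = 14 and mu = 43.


rho = 14/43; Lq = rho^2/(1-rho) = 0.16

0.16


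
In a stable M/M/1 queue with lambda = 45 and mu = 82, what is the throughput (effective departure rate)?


For a stable queue (lambda < mu), throughput = lambda = 45 per hour

45 per hour


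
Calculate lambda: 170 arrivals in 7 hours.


lambda = total arrivals / time = 170 / 7 = 24.29 per hour

24.29 per hour


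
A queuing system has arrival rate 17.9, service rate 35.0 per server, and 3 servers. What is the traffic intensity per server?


rho = lambda / (c * mu) = 17.9 / (3 * 35.0) = 0.1705

0.1705


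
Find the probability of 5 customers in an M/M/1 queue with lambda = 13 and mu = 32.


rho = 13/32; P(n) = (1-rho)*rho^n = (1-13/32)*(13/32)^5 = 0.0066

0.0066


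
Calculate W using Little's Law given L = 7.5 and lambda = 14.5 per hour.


W = L / lambda = 7.5 / 14.5 = 0.5172 hours

0.5172 hours


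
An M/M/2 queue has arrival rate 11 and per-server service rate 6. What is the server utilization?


rho = lambda/(c*mu) = 11/(2*6) = 0.9167

0.9167


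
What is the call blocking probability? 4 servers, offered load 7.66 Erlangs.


B(N,A) = (A^N/N!) / sum(A^k/k!, k=0..N) with N=4, A=7.66 = 0.5596

0.5596


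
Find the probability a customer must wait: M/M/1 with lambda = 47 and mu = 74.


P(wait) = rho = lambda/mu = 47/74 = 0.6351

0.6351


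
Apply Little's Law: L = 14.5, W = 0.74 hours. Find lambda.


lambda = L / W = 14.5 / 0.74 = 19.59 per hour

19.59 per hour


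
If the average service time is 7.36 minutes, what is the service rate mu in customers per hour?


mu = 60 / avg_service_time = 60 / 7.36 = 8.15 per hour

8.15 per hour


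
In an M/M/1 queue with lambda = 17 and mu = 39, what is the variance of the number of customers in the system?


rho = 17/39; Var(N) = rho/(1-rho)^2 = 1.37

1.37


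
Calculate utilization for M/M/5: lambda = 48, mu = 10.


rho = lambda/(c*mu) = 48/(5*10) = 0.96

0.96


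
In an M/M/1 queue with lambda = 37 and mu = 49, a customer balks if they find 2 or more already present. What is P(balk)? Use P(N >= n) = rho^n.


P(N >= 2) = rho^2 = (37/49)^2 = 0.5702

0.5702


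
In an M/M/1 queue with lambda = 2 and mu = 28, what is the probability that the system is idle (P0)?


P0 = 1 - rho = 1 - 2/28 = 0.9286

0.9286


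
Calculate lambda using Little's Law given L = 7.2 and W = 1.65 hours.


lambda = L / W = 7.2 / 1.65 = 4.36 per hour

4.36 per hour


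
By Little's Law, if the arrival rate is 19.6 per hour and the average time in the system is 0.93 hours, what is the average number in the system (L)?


L = lambda * W = 19.6 * 0.93 = 18.23

18.23


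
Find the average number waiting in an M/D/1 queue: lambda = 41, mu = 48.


M/D/1: Lq = rho^2 / (2*(1-rho)) where rho = 41/48; Lq = 2.5

2.5


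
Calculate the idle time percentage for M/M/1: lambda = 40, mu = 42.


Idle fraction = (1 - rho) * 100 = (1 - 40/42) * 100 = 4.8%

4.8%


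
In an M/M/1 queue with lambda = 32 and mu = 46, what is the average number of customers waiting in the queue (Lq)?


rho = 32/46; Lq = rho^2/(1-rho) = 1.59

1.59


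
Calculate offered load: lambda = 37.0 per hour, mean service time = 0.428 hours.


Offered load a = lambda * E[S] = 37.0 * 0.428 = 15.84 Erlangs

15.84 Erlangs


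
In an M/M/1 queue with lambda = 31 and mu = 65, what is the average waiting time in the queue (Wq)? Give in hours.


rho = 31/65; Wq = rho/(mu - lambda) = 0.014 hours

0.014 hours


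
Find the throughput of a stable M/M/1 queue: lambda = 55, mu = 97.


For a stable queue (lambda < mu), throughput = lambda = 55 per hour

55 per hour


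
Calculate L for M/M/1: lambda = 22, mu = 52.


rho = 22/52; L = rho/(1-rho) = 0.73

0.73


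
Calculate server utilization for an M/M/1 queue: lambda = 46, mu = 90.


rho = lambda/mu = 46/90 = 0.5111

0.5111


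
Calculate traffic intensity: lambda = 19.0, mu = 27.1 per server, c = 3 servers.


rho = lambda / (c * mu) = 19.0 / (3 * 27.1) = 0.2337

0.2337


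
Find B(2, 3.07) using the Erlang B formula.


B(N,A) = (A^N/N!) / sum(A^k/k!, k=0..N) with N=2, A=3.07 = 0.5366

0.5366


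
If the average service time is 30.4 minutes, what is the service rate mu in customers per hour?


mu = 60 / avg_service_time = 60 / 30.4 = 1.97 per hour

1.97 per hour


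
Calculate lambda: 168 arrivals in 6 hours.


lambda = total arrivals / time = 168 / 6 = 28.0 per hour

28.0 per hour


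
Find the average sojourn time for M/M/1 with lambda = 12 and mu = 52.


W = 1/(mu - lambda) = 1/(52 - 12) = 0.025 hours

0.025 hours


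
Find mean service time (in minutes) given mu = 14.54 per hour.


Mean service time = 60/mu = 60/14.54 = 4.13 minutes

4.13 minutes


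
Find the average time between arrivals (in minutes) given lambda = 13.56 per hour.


Mean interarrival time = 60/lambda = 60/13.56 = 4.42 minutes

4.42 minutes


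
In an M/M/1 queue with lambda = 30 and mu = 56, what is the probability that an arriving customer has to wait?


P(wait) = rho = lambda/mu = 30/56 = 0.5357

0.5357


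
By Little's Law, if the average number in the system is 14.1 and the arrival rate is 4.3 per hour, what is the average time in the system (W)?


W = L / lambda = 14.1 / 4.3 = 3.2791 hours

3.2791 hours


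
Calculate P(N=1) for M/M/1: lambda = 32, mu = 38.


rho = 32/38; P(n) = (1-rho)*rho^n = (1-32/38)*(32/38)^1 = 0.133

0.133


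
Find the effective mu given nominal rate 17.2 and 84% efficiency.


Effective rate = mu * efficiency = 17.2 * 0.84 = 14.45 per hour

14.45 per hour


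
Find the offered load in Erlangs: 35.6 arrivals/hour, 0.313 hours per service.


Offered load a = lambda * E[S] = 35.6 * 0.313 = 11.14 Erlangs

11.14 Erlangs


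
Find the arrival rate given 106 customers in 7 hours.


lambda = total arrivals / time = 106 / 7 = 15.14 per hour

15.14 per hour


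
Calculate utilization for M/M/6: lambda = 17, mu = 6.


rho = lambda/(c*mu) = 17/(6*6) = 0.4722

0.4722


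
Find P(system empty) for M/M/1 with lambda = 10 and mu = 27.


P0 = 1 - rho = 1 - 10/27 = 0.6296

0.6296


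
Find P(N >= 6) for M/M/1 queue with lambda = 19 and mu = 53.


P(N >= 6) = rho^6 = (19/53)^6 = 0.0021

0.0021


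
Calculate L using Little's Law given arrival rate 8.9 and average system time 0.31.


L = lambda * W = 8.9 * 0.31 = 2.76

2.76


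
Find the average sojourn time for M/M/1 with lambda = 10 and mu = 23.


W = 1/(mu - lambda) = 1/(23 - 10) = 0.0769 hours

0.0769 hours


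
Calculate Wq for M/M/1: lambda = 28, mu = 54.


rho = 28/54; Wq = rho/(mu - lambda) = 0.0199 hours

0.0199 hours


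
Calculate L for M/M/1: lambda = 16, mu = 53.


rho = 16/53; L = rho/(1-rho) = 0.43

0.43


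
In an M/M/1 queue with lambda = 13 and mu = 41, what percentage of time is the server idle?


Idle fraction = (1 - rho) * 100 = (1 - 13/41) * 100 = 68.3%

68.3%


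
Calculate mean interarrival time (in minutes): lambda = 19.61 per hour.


Mean interarrival time = 60/lambda = 60/19.61 = 3.06 minutes

3.06 minutes


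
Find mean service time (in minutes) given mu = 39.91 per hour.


Mean service time = 60/mu = 60/39.91 = 1.5 minutes

1.5 minutes


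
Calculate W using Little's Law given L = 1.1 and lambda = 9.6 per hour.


W = L / lambda = 1.1 / 9.6 = 0.1146 hours

0.1146 hours


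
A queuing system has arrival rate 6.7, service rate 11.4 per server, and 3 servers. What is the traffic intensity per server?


rho = lambda / (c * mu) = 6.7 / (3 * 11.4) = 0.1959

0.1959


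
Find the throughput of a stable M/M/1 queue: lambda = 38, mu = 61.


For a stable queue (lambda < mu), throughput = lambda = 38 per hour

38 per hour


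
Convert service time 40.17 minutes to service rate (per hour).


mu = 60 / avg_service_time = 60 / 40.17 = 1.49 per hour

1.49 per hour


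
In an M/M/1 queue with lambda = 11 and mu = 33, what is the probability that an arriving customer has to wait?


P(wait) = rho = lambda/mu = 11/33 = 0.3333

0.3333


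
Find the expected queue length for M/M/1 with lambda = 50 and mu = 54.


rho = 50/54; Lq = rho^2/(1-rho) = 11.57

11.57


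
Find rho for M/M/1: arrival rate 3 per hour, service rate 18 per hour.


rho = lambda/mu = 3/18 = 0.1667

0.1667


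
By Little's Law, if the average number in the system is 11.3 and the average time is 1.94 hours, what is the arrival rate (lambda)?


lambda = L / W = 11.3 / 1.94 = 5.82 per hour

5.82 per hour


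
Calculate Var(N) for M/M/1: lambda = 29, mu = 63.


rho = 29/63; Var(N) = rho/(1-rho)^2 = 1.58

1.58


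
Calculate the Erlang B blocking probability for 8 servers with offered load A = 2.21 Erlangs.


B(N,A) = (A^N/N!) / sum(A^k/k!, k=0..N) with N=8, A=2.21 = 0.0015

0.0015


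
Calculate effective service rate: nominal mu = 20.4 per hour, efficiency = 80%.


Effective rate = mu * efficiency = 20.4 * 0.8 = 16.32 per hour

16.32 per hour


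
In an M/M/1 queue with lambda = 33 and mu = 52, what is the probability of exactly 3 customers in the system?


rho = 33/52; P(n) = (1-rho)*rho^n = (1-33/52)*(33/52)^3 = 0.0934

0.0934


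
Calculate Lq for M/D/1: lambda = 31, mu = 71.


M/D/1: Lq = rho^2 / (2*(1-rho)) where rho = 31/71; Lq = 0.17

0.17


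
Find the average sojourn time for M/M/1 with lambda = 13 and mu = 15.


W = 1/(mu - lambda) = 1/(15 - 13) = 0.5 hours

0.5 hours


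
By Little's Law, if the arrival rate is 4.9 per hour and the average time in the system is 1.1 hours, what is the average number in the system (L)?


L = lambda * W = 4.9 * 1.1 = 5.39

5.39


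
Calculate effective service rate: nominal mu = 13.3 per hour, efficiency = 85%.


Effective rate = mu * efficiency = 13.3 * 0.85 = 11.31 per hour

11.31 per hour


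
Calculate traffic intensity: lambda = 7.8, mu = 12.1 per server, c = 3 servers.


rho = lambda / (c * mu) = 7.8 / (3 * 12.1) = 0.2149

0.2149


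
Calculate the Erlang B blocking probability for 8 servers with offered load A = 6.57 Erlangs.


B(N,A) = (A^N/N!) / sum(A^k/k!, k=0..N) with N=8, A=6.57 = 0.1541

0.1541


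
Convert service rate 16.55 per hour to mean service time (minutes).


Mean service time = 60/mu = 60/16.55 = 3.63 minutes

3.63 minutes


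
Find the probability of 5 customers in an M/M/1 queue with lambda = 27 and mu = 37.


rho = 27/37; P(n) = (1-rho)*rho^n = (1-27/37)*(27/37)^5 = 0.0559

0.0559


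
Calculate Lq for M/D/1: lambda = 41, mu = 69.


M/D/1: Lq = rho^2 / (2*(1-rho)) where rho = 41/69; Lq = 0.44

0.44


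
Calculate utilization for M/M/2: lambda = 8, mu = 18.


rho = lambda/(c*mu) = 8/(2*18) = 0.2222

0.2222


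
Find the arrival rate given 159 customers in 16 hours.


lambda = total arrivals / time = 159 / 16 = 9.94 per hour

9.94 per hour


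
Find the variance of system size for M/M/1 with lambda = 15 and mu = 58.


rho = 15/58; Var(N) = rho/(1-rho)^2 = 0.47

0.47


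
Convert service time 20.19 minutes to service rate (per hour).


mu = 60 / avg_service_time = 60 / 20.19 = 2.97 per hour

2.97 per hour


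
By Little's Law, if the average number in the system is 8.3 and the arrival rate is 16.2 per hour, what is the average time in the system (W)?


W = L / lambda = 8.3 / 16.2 = 0.5123 hours

0.5123 hours


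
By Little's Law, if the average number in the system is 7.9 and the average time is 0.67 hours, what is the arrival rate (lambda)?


lambda = L / W = 7.9 / 0.67 = 11.79 per hour

11.79 per hour


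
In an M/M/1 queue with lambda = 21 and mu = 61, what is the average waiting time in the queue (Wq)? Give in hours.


rho = 21/61; Wq = rho/(mu - lambda) = 0.0086 hours

0.0086 hours


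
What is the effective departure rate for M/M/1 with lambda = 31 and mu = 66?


For a stable queue (lambda < mu), throughput = lambda = 31 per hour

31 per hour


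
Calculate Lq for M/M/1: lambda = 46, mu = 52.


rho = 46/52; Lq = rho^2/(1-rho) = 6.78

6.78


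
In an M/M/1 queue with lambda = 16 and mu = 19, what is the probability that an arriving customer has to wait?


P(wait) = rho = lambda/mu = 16/19 = 0.8421

0.8421


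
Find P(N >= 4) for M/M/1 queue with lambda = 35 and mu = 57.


P(N >= 4) = rho^4 = (35/57)^4 = 0.1422

0.1422


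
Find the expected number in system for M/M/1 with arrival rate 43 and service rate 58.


rho = 43/58; L = rho/(1-rho) = 2.87

2.87


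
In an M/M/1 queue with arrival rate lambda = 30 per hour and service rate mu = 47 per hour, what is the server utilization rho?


rho = lambda/mu = 30/47 = 0.6383

0.6383


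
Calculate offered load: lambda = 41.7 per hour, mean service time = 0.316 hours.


Offered load a = lambda * E[S] = 41.7 * 0.316 = 13.18 Erlangs

13.18 Erlangs


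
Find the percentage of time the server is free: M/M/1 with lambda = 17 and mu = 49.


Idle fraction = (1 - rho) * 100 = (1 - 17/49) * 100 = 65.3%

65.3%


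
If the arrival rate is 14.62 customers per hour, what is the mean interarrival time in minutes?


Mean interarrival time = 60/lambda = 60/14.62 = 4.1 minutes

4.1 minutes


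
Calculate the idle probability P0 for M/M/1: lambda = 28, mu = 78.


P0 = 1 - rho = 1 - 28/78 = 0.641

0.641


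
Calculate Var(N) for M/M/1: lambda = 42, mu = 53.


rho = 42/53; Var(N) = rho/(1-rho)^2 = 18.4

18.4


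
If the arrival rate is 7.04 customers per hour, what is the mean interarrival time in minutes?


Mean interarrival time = 60/lambda = 60/7.04 = 8.52 minutes

8.52 minutes


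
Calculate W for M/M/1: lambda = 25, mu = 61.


W = 1/(mu - lambda) = 1/(61 - 25) = 0.0278 hours

0.0278 hours


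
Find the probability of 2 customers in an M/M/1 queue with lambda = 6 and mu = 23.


rho = 6/23; P(n) = (1-rho)*rho^n = (1-6/23)*(6/23)^2 = 0.0503

0.0503


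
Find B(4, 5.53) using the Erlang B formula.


B(N,A) = (A^N/N!) / sum(A^k/k!, k=0..N) with N=4, A=5.53 = 0.438

0.438


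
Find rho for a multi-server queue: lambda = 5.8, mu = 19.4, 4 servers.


rho = lambda / (c * mu) = 5.8 / (4 * 19.4) = 0.0747

0.0747


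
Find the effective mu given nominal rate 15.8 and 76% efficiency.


Effective rate = mu * efficiency = 15.8 * 0.76 = 12.01 per hour

12.01 per hour


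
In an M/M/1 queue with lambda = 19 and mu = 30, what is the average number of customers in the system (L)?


rho = 19/30; L = rho/(1-rho) = 1.73

1.73


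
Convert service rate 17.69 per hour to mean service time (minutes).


Mean service time = 60/mu = 60/17.69 = 3.39 minutes

3.39 minutes


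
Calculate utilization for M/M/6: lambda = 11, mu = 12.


rho = lambda/(c*mu) = 11/(6*12) = 0.1528

0.1528


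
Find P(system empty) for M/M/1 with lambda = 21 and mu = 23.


P0 = 1 - rho = 1 - 21/23 = 0.087

0.087


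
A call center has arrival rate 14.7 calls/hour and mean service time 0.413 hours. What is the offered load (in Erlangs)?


Offered load a = lambda * E[S] = 14.7 * 0.413 = 6.07 Erlangs

6.07 Erlangs


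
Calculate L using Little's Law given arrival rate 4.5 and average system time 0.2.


L = lambda * W = 4.5 * 0.2 = 0.9

0.9


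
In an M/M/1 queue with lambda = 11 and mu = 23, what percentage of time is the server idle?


Idle fraction = (1 - rho) * 100 = (1 - 11/23) * 100 = 52.2%

52.2%


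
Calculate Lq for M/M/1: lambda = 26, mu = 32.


rho = 26/32; Lq = rho^2/(1-rho) = 3.52

3.52


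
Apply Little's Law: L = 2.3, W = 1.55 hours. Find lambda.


lambda = L / W = 2.3 / 1.55 = 1.48 per hour

1.48 per hour


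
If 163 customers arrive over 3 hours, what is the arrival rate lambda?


lambda = total arrivals / time = 163 / 3 = 54.33 per hour

54.33 per hour


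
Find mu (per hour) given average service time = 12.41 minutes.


mu = 60 / avg_service_time = 60 / 12.41 = 4.83 per hour

4.83 per hour


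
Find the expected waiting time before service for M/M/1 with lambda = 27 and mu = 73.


rho = 27/73; Wq = rho/(mu - lambda) = 0.008 hours

0.008 hours


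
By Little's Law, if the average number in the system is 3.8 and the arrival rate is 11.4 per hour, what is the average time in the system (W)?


W = L / lambda = 3.8 / 11.4 = 0.3333 hours

0.3333 hours


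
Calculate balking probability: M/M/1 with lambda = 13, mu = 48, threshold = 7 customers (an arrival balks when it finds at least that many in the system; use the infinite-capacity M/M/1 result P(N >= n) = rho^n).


P(N >= 7) = rho^7 = (13/48)^7 = 0.0001

0.0001


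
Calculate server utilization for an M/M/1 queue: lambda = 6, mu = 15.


rho = lambda/mu = 6/15 = 0.4

0.4


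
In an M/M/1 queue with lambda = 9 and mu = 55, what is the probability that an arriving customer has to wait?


P(wait) = rho = lambda/mu = 9/55 = 0.1636

0.1636


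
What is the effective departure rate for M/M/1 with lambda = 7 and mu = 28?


For a stable queue (lambda < mu), throughput = lambda = 7 per hour

7 per hour


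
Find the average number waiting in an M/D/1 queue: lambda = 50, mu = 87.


M/D/1: Lq = rho^2 / (2*(1-rho)) where rho = 50/87; Lq = 0.39

0.39


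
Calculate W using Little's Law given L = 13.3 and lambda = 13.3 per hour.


W = L / lambda = 13.3 / 13.3 = 1.0 hours

1.0 hours


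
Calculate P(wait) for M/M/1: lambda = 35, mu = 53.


P(wait) = rho = lambda/mu = 35/53 = 0.6604

0.6604


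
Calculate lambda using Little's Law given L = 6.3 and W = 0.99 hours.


lambda = L / W = 6.3 / 0.99 = 6.36 per hour

6.36 per hour


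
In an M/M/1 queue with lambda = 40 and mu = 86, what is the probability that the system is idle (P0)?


P0 = 1 - rho = 1 - 40/86 = 0.5349

0.5349


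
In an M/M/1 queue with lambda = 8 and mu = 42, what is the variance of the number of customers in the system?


rho = 8/42; Var(N) = rho/(1-rho)^2 = 0.29

0.29


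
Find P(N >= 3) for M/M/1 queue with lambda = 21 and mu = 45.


P(N >= 3) = rho^3 = (21/45)^3 = 0.1016

0.1016


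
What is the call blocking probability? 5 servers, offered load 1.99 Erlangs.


B(N,A) = (A^N/N!) / sum(A^k/k!, k=0..N) with N=5, A=1.99 = 0.0361

0.0361


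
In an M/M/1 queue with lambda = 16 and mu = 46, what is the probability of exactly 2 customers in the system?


rho = 16/46; P(n) = (1-rho)*rho^n = (1-16/46)*(16/46)^2 = 0.0789

0.0789


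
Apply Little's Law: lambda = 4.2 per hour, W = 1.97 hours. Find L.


L = lambda * W = 4.2 * 1.97 = 8.27

8.27


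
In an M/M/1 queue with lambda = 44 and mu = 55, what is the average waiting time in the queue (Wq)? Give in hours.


rho = 44/55; Wq = rho/(mu - lambda) = 0.0727 hours

0.0727 hours


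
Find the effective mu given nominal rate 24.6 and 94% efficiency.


Effective rate = mu * efficiency = 24.6 * 0.94 = 23.12 per hour

23.12 per hour


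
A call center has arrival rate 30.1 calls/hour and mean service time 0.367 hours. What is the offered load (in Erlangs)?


Offered load a = lambda * E[S] = 30.1 * 0.367 = 11.05 Erlangs

11.05 Erlangs


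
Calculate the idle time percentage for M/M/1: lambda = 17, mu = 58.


Idle fraction = (1 - rho) * 100 = (1 - 17/58) * 100 = 70.7%

70.7%


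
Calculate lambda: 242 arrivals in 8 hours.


lambda = total arrivals / time = 242 / 8 = 30.25 per hour

30.25 per hour


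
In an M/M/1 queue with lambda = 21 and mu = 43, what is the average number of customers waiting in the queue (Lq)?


rho = 21/43; Lq = rho^2/(1-rho) = 0.47

0.47


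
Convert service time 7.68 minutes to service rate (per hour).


mu = 60 / avg_service_time = 60 / 7.68 = 7.81 per hour

7.81 per hour


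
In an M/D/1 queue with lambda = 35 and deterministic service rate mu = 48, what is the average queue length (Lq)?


M/D/1: Lq = rho^2 / (2*(1-rho)) where rho = 35/48; Lq = 0.98

0.98


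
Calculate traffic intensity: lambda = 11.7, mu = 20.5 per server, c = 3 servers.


rho = lambda / (c * mu) = 11.7 / (3 * 20.5) = 0.1902

0.1902


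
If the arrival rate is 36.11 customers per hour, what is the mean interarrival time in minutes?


Mean interarrival time = 60/lambda = 60/36.11 = 1.66 minutes

1.66 minutes


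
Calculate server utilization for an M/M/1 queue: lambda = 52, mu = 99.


rho = lambda/mu = 52/99 = 0.5253

0.5253


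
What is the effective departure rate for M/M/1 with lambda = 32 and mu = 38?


For a stable queue (lambda < mu), throughput = lambda = 32 per hour

32 per hour


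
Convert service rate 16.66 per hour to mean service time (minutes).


Mean service time = 60/mu = 60/16.66 = 3.6 minutes

3.6 minutes


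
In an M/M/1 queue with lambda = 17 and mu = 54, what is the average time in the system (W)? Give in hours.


W = 1/(mu - lambda) = 1/(54 - 17) = 0.027 hours

0.027 hours


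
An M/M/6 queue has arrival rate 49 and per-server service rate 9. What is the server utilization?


rho = lambda/(c*mu) = 49/(6*9) = 0.9074

0.9074


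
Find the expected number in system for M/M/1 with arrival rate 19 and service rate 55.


rho = 19/55; L = rho/(1-rho) = 0.53

0.53


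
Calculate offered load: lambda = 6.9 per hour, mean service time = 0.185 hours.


Offered load a = lambda * E[S] = 6.9 * 0.185 = 1.28 Erlangs

1.28 Erlangs


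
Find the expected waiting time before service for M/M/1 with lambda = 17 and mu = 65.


rho = 17/65; Wq = rho/(mu - lambda) = 0.0054 hours

0.0054 hours


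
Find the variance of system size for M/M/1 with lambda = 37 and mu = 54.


rho = 37/54; Var(N) = rho/(1-rho)^2 = 6.91

6.91


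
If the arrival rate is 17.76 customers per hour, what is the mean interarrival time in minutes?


Mean interarrival time = 60/lambda = 60/17.76 = 3.38 minutes

3.38 minutes


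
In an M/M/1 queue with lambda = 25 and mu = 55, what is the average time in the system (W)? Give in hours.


W = 1/(mu - lambda) = 1/(55 - 25) = 0.0333 hours

0.0333 hours


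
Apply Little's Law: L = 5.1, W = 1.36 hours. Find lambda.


lambda = L / W = 5.1 / 1.36 = 3.75 per hour

3.75 per hour


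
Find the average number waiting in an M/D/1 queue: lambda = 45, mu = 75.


M/D/1: Lq = rho^2 / (2*(1-rho)) where rho = 45/75; Lq = 0.45

0.45


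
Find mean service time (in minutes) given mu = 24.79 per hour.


Mean service time = 60/mu = 60/24.79 = 2.42 minutes

2.42 minutes


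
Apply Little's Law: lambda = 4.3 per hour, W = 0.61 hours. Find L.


L = lambda * W = 4.3 * 0.61 = 2.62

2.62


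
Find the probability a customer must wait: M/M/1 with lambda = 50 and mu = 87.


P(wait) = rho = lambda/mu = 50/87 = 0.5747

0.5747


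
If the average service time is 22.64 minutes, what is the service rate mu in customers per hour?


mu = 60 / avg_service_time = 60 / 22.64 = 2.65 per hour

2.65 per hour


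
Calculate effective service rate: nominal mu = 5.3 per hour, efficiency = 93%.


Effective rate = mu * efficiency = 5.3 * 0.93 = 4.93 per hour

4.93 per hour


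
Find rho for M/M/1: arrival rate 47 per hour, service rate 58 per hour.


rho = lambda/mu = 47/58 = 0.8103

0.8103


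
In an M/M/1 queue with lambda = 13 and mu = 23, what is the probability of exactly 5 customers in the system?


rho = 13/23; P(n) = (1-rho)*rho^n = (1-13/23)*(13/23)^5 = 0.0251

0.0251


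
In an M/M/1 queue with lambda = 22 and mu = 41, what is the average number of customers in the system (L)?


rho = 22/41; L = rho/(1-rho) = 1.16

1.16


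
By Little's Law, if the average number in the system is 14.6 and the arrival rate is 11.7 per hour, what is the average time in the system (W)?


W = L / lambda = 14.6 / 11.7 = 1.2479 hours

1.2479 hours


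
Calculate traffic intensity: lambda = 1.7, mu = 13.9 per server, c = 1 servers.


rho = lambda / (c * mu) = 1.7 / (1 * 13.9) = 0.1223

0.1223


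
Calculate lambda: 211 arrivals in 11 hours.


lambda = total arrivals / time = 211 / 11 = 19.18 per hour

19.18 per hour


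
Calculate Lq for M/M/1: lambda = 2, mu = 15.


rho = 2/15; Lq = rho^2/(1-rho) = 0.02

0.02


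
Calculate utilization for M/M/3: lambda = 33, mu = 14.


rho = lambda/(c*mu) = 33/(3*14) = 0.7857

0.7857


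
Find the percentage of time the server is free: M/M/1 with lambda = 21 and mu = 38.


Idle fraction = (1 - rho) * 100 = (1 - 21/38) * 100 = 44.7%

44.7%


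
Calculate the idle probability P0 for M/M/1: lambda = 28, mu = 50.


P0 = 1 - rho = 1 - 28/50 = 0.44

0.44


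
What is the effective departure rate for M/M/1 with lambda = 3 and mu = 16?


For a stable queue (lambda < mu), throughput = lambda = 3 per hour

3 per hour


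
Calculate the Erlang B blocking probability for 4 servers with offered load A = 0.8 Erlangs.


B(N,A) = (A^N/N!) / sum(A^k/k!, k=0..N) with N=4, A=0.8 = 0.0077

0.0077


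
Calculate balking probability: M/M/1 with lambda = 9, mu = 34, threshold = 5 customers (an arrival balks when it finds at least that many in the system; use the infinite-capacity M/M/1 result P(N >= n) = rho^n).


P(N >= 5) = rho^5 = (9/34)^5 = 0.0013

0.0013
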